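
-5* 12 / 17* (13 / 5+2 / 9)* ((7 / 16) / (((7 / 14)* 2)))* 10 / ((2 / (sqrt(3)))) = -4445* sqrt(3) / 204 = -37.74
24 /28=6 /7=0.86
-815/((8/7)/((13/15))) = -14833/24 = -618.04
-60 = -60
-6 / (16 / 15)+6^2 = 243 / 8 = 30.38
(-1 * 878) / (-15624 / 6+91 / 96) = 84288 / 249893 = 0.34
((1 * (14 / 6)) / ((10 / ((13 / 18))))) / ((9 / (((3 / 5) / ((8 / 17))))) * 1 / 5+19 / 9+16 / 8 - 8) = -1547 / 22740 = -0.07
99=99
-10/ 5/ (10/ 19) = -19/ 5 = -3.80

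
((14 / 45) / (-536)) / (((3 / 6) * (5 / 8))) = -28 / 15075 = -0.00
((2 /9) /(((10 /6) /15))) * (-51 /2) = -51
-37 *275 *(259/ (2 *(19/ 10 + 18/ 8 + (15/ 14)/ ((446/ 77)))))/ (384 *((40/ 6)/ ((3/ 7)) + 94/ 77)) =-96966783375/ 2055104768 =-47.18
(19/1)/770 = 19/770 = 0.02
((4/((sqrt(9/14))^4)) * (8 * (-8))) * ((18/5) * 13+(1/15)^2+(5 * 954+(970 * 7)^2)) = -520551227155456/18225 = -28562481599.75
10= 10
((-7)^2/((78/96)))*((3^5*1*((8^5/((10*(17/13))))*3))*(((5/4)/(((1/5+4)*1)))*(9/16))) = 313528320/17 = 18442842.35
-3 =-3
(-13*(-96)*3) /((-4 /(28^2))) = -733824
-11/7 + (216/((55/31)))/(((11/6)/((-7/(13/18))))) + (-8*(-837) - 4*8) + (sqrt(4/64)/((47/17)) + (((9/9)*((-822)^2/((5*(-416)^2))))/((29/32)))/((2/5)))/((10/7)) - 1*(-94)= 190869887979139/31216625440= 6114.37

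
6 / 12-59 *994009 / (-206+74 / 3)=175939865 / 544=323418.87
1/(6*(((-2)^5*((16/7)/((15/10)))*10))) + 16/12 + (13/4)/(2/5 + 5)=1069891/552960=1.93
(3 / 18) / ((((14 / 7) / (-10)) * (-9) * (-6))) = -5 / 324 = -0.02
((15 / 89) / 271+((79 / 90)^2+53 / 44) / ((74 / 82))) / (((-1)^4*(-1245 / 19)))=-0.03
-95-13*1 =-108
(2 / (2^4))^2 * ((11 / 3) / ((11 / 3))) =1 / 64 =0.02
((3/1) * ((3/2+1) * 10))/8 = 75/8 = 9.38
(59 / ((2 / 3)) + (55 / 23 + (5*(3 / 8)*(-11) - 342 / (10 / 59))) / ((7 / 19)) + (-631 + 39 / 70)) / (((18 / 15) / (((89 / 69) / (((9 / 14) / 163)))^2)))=-57571508094184483 / 106436916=-540897935.21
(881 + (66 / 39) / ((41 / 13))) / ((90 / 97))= 3505871 / 3690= 950.10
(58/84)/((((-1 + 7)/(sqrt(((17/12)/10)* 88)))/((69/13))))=667* sqrt(2805)/16380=2.16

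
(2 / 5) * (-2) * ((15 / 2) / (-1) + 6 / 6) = 26 / 5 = 5.20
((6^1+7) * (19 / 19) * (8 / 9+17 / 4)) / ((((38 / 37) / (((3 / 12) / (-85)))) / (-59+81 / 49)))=25004785 / 2279088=10.97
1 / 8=0.12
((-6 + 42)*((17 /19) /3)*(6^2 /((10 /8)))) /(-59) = -5.24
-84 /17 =-4.94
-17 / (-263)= 17 / 263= 0.06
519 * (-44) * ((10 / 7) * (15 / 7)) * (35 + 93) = -438451200 / 49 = -8947983.67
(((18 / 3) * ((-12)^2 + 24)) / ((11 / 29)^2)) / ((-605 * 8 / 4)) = -423864 / 73205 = -5.79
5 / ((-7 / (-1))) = 5 / 7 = 0.71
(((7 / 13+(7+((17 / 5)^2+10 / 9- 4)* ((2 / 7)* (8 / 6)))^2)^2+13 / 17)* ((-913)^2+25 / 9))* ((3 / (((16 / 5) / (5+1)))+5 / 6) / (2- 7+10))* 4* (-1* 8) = -15166170069662113623847919743832 / 38663987482894921875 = -392255715383.00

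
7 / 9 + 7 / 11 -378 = -37282 / 99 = -376.59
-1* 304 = -304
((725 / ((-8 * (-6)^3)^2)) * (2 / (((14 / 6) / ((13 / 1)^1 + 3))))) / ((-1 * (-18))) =725 / 3919104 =0.00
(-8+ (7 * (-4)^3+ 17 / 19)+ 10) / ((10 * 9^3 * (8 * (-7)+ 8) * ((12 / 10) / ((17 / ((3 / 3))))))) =47923 / 2659392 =0.02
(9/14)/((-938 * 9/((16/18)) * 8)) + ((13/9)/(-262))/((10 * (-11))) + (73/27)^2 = 252105928567/34487553870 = 7.31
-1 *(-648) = 648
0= 0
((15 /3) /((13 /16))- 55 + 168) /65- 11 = -7746 /845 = -9.17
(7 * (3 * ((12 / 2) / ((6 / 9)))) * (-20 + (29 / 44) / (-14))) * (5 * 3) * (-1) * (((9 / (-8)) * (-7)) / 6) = 105028245 / 1408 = 74593.92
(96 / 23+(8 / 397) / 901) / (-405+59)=-17169548 / 1423276363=-0.01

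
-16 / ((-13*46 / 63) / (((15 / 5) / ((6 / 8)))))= 2016 / 299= 6.74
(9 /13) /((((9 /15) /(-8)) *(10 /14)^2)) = -1176 /65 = -18.09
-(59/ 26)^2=-3481/ 676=-5.15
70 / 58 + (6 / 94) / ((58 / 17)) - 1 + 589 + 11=1636215 / 2726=600.23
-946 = -946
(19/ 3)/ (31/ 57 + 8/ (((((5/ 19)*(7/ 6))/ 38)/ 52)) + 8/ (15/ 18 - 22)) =1604645/ 13045530803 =0.00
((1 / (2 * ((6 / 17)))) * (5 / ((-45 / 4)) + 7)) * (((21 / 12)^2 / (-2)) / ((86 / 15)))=-245735 / 99072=-2.48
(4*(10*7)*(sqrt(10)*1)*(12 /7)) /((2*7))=240*sqrt(10) /7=108.42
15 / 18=5 / 6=0.83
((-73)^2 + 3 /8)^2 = 1817743225 /64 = 28402237.89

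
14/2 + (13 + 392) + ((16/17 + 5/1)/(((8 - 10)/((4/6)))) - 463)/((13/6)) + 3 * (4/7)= 308020/1547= 199.11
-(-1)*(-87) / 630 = -29 / 210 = -0.14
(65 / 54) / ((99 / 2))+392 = 1047881 / 2673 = 392.02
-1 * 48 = -48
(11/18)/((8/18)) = 11/8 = 1.38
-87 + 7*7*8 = 305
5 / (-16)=-5 / 16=-0.31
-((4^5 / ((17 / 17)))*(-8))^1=8192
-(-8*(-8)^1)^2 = -4096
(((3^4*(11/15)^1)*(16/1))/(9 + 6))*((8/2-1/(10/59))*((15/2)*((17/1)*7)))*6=-16116408/25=-644656.32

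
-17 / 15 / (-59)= 17 / 885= 0.02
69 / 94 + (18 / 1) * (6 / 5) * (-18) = -182391 / 470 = -388.07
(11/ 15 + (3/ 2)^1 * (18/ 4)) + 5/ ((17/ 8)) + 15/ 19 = 205927/ 19380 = 10.63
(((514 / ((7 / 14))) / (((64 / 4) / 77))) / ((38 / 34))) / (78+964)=336413 / 79192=4.25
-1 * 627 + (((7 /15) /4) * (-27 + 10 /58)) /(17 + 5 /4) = -19915831 /31755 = -627.17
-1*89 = -89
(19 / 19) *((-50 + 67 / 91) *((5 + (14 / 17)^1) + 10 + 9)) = -1891826 / 1547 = -1222.90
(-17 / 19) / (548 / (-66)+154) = -561 / 91352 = -0.01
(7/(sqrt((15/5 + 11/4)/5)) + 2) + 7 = 14*sqrt(115)/23 + 9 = 15.53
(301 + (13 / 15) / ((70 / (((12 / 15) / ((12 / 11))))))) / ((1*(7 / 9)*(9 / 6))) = 4740893 / 18375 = 258.01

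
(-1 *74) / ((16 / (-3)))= 13.88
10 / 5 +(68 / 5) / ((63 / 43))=3554 / 315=11.28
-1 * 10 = -10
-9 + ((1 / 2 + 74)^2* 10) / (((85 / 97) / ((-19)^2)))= 777412111 / 34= 22865062.09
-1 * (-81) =81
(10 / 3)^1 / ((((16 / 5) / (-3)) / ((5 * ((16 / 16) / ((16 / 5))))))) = -625 / 128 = -4.88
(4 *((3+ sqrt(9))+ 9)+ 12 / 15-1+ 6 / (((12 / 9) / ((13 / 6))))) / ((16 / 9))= 12519 / 320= 39.12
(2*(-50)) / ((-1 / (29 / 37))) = 2900 / 37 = 78.38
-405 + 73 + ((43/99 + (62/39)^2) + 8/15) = -9160363/27885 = -328.51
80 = 80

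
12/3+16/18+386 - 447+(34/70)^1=-17522/315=-55.63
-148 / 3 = -49.33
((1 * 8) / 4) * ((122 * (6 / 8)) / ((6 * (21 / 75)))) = 108.93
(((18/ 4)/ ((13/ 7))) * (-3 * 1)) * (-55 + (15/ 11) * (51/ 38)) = 4200525/ 10868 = 386.50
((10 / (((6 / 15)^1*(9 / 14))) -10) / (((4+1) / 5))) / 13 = 20 / 9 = 2.22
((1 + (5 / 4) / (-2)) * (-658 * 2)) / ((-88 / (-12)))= -2961 / 44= -67.30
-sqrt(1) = -1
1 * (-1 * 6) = -6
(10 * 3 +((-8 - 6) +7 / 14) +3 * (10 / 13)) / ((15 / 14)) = 1141 / 65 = 17.55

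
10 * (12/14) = 60/7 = 8.57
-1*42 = -42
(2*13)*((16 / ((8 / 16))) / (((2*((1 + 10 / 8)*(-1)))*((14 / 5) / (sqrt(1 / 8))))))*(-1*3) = 1040*sqrt(2) / 21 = 70.04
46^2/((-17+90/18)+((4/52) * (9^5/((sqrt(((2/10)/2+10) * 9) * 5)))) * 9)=361180040/10458304923+270719982 * sqrt(1010)/3486101641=2.50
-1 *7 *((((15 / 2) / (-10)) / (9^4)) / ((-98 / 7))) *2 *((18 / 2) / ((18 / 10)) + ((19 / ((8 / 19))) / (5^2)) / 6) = -6361 / 10497600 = -0.00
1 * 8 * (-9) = -72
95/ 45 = 19/ 9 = 2.11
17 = 17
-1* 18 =-18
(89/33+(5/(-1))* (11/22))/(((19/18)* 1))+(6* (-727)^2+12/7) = 4639430343/1463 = 3171175.90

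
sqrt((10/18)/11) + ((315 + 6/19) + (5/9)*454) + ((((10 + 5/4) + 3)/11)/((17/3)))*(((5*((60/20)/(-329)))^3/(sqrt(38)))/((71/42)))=-91125*sqrt(38)/270177762316 + sqrt(55)/33 + 97049/171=567.76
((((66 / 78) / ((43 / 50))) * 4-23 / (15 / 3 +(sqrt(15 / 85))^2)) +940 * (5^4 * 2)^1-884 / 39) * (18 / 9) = 173398380037 / 73788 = 2349953.65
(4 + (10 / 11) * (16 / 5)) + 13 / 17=1435 / 187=7.67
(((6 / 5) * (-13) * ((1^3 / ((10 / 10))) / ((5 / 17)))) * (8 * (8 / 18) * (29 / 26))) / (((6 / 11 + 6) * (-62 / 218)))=113.00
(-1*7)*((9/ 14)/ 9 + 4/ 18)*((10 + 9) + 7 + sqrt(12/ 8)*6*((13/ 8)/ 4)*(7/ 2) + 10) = -74 - 3367*sqrt(6)/ 384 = -95.48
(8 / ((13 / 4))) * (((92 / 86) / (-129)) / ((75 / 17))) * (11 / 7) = -275264 / 37858275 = -0.01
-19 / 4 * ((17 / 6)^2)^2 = -1586899 / 5184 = -306.11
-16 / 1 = -16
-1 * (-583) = 583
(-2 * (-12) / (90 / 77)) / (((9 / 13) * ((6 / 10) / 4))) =16016 / 81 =197.73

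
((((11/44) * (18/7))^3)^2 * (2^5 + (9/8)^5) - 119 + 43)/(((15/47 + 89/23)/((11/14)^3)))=-26132661142791060253/3065551907650011136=-8.52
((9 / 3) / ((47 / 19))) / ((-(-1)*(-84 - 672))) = -19 / 11844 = -0.00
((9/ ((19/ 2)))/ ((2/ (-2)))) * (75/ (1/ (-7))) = 9450/ 19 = 497.37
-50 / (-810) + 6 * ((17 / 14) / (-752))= 22189 / 426384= 0.05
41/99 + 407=40334/99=407.41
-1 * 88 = -88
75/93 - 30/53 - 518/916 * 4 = -760619/376247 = -2.02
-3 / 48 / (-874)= 1 / 13984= 0.00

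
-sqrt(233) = -15.26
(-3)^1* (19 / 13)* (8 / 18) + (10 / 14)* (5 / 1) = 443 / 273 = 1.62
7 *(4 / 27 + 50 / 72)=637 / 108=5.90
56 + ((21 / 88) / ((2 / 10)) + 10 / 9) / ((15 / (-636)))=-8257 / 198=-41.70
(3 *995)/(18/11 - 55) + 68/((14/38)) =528559/4109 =128.63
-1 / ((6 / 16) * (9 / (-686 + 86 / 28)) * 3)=67.45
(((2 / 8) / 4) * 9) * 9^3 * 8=6561 / 2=3280.50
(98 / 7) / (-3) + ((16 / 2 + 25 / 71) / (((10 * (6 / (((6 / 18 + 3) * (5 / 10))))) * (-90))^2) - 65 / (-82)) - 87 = -2776973843687 / 30558513600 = -90.87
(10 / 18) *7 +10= 125 / 9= 13.89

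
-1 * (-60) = 60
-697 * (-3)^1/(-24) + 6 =-81.12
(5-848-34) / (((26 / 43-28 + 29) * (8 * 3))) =-37711 / 1656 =-22.77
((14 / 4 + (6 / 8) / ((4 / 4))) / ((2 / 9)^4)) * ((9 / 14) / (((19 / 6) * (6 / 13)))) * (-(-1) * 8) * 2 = 13049829 / 1064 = 12264.88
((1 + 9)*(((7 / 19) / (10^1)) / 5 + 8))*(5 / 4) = 7607 / 76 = 100.09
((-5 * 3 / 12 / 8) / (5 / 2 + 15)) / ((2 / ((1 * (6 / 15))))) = -1 / 560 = -0.00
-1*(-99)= 99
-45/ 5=-9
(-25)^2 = 625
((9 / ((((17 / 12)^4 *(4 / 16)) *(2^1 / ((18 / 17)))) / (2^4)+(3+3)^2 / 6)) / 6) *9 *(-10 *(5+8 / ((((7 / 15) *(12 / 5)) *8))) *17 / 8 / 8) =-17667460800 / 511584311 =-34.53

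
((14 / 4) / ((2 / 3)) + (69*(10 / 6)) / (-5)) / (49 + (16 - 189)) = 71 / 496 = 0.14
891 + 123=1014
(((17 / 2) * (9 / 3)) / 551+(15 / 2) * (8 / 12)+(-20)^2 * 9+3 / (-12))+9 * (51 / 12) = 4014637 / 1102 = 3643.05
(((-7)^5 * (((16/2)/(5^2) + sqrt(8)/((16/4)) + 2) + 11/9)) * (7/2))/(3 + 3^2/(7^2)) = -4594546397/70200-5764801 * sqrt(2)/624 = -78514.54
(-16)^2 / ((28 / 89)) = 5696 / 7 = 813.71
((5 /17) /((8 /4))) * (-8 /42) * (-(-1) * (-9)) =30 /119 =0.25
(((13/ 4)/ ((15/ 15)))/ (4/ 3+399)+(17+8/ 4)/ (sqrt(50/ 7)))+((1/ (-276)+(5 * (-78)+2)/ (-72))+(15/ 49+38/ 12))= 19 * sqrt(14)/ 10+216010883/ 24363486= 15.98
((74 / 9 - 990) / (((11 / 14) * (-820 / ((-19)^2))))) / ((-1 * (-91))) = 1594898 / 263835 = 6.05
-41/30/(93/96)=-656/465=-1.41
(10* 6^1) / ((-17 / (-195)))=11700 / 17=688.24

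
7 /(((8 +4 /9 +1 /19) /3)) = 3591 /1453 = 2.47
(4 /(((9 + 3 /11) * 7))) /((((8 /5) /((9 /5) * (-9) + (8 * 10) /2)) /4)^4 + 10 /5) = 18536749 /601601787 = 0.03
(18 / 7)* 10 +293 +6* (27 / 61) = 137225 / 427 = 321.37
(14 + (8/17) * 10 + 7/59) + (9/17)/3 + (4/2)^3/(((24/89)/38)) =1146.33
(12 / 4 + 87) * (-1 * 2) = -180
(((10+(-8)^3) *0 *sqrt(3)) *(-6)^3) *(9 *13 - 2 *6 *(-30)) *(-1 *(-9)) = 0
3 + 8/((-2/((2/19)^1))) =2.58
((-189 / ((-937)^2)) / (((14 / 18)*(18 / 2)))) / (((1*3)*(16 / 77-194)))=77 / 1455672602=0.00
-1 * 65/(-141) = 65/141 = 0.46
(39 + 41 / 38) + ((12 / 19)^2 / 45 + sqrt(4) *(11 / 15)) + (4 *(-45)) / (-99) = 43.37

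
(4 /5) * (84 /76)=84 /95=0.88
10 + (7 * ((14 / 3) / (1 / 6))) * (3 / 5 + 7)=7498 / 5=1499.60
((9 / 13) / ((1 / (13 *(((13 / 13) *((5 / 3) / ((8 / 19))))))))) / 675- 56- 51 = -38501 / 360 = -106.95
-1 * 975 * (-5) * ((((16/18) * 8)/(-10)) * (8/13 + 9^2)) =-848800/3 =-282933.33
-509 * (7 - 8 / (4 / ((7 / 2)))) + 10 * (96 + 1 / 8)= 3845 / 4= 961.25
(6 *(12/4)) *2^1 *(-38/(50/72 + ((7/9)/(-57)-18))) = 2807136/35539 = 78.99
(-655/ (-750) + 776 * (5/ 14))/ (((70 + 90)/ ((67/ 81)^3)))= 87797832671/ 89282088000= 0.98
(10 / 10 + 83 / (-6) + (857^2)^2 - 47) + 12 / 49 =158588108061175 / 294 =539415333541.41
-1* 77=-77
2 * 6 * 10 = 120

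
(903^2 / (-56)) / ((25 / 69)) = -8037603 / 200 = -40188.02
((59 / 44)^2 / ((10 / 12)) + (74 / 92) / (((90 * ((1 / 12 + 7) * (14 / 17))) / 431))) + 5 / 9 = 118295579 / 35065800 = 3.37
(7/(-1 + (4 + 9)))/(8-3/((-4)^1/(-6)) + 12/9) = 7/58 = 0.12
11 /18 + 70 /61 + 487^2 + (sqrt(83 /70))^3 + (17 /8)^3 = 83 * sqrt(5810) /4900 + 66668551445 /281088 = 237181.65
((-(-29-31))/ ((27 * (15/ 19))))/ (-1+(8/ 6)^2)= 76/ 21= 3.62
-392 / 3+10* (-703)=-21482 / 3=-7160.67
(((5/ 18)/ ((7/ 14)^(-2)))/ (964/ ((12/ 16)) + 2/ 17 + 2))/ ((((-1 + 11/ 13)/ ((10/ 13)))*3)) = -85/ 945504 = -0.00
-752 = -752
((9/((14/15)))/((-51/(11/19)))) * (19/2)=-495/476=-1.04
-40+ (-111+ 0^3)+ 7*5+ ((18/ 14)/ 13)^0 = -115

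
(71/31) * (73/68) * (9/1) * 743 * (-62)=-34658721/34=-1019374.15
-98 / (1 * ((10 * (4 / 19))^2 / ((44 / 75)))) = -194579 / 15000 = -12.97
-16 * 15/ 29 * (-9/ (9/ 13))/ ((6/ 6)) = 3120/ 29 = 107.59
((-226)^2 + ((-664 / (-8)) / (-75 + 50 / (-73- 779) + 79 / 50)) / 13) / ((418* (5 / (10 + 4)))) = 1818605591159 / 5315457290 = 342.14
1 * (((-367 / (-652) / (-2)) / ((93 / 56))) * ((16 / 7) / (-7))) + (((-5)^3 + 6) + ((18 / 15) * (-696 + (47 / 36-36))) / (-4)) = 85114231 / 848904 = 100.26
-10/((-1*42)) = 5/21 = 0.24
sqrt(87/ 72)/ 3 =sqrt(174)/ 36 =0.37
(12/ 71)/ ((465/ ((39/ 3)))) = 52/ 11005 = 0.00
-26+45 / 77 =-1957 / 77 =-25.42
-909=-909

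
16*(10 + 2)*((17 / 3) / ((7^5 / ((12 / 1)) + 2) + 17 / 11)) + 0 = 143616 / 185345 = 0.77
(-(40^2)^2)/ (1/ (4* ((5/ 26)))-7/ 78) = -124800000/ 59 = -2115254.24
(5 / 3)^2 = 25 / 9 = 2.78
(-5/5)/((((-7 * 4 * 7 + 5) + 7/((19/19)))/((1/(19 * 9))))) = 1/31464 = 0.00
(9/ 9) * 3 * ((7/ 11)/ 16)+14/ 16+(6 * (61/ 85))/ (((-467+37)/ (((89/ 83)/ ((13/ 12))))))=3416378731/ 3470495600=0.98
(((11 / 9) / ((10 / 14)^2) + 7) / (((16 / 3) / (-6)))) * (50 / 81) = -1057 / 162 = -6.52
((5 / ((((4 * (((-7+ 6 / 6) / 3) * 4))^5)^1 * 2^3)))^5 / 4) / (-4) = 3125 / 22300745198530623141535718272648361505980416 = 0.00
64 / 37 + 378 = 14050 / 37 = 379.73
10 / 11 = 0.91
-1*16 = -16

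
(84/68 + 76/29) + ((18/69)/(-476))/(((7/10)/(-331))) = 4.12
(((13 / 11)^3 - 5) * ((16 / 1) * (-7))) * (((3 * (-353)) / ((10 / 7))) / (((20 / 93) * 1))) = -43027394508 / 33275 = -1293084.73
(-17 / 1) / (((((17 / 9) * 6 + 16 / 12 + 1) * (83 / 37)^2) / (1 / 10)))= -69819 / 2824490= -0.02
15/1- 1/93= 1394/93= 14.99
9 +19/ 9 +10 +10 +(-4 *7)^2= 7336/ 9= 815.11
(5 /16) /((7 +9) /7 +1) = 35 /368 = 0.10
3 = 3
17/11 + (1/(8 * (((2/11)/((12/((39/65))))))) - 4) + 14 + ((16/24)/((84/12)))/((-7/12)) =54185/2156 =25.13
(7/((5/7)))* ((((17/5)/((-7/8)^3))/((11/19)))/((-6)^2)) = -41344/17325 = -2.39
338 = 338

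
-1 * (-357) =357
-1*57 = -57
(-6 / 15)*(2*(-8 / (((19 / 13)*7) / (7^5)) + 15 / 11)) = 10985836 / 1045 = 10512.76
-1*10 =-10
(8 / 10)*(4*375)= 1200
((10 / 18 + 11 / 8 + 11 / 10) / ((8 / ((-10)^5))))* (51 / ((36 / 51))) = -197061875 / 72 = -2736970.49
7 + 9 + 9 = 25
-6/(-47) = 6/47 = 0.13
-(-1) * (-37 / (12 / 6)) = -37 / 2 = -18.50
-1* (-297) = 297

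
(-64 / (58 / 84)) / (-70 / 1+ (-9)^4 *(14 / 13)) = -78 / 5887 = -0.01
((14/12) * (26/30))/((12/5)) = 91/216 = 0.42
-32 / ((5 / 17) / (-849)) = 461856 / 5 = 92371.20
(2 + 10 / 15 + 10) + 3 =47 / 3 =15.67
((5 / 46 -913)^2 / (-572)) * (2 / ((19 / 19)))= -1763412049 / 605176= -2913.88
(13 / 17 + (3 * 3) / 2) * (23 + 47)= 6265 / 17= 368.53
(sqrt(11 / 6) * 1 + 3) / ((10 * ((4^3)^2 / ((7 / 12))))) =7 * sqrt(66) / 2949120 + 7 / 163840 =0.00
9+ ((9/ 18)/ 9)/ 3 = 487/ 54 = 9.02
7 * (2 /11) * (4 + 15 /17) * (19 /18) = 11039 /1683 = 6.56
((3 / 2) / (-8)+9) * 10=705 / 8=88.12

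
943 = 943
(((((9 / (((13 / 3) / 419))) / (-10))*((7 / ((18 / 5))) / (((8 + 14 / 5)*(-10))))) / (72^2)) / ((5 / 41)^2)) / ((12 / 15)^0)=4930373 / 242611200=0.02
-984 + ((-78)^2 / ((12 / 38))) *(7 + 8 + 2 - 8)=172410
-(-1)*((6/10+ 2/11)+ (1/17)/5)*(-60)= -8904/187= -47.61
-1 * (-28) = 28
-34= -34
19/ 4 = 4.75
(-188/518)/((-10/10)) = 94/259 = 0.36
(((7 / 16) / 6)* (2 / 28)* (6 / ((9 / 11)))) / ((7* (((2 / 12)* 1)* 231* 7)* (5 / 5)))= 1 / 49392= 0.00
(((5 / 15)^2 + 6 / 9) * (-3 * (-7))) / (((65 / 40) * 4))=98 / 39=2.51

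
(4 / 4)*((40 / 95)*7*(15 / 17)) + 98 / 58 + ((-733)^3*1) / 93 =-4234757.40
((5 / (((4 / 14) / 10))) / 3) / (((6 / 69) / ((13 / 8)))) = 52325 / 48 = 1090.10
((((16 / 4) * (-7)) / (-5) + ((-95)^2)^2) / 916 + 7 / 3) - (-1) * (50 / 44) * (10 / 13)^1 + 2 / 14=1223027297839 / 13753740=88923.25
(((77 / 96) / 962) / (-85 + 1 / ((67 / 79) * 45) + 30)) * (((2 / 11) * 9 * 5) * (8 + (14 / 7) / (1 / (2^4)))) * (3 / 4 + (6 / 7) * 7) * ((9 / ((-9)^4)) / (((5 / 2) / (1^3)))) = -1675 / 91112944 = -0.00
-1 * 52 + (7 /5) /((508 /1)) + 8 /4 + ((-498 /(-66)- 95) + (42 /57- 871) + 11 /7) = -3738849439 /3716020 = -1006.14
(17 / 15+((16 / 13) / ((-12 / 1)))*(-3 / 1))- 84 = -16099 / 195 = -82.56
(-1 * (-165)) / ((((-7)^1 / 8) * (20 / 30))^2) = 23760 / 49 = 484.90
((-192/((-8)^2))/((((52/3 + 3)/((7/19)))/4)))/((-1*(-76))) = -63/22021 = -0.00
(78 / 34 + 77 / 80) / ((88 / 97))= 429613 / 119680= 3.59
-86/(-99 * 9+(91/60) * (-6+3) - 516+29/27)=46440/761657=0.06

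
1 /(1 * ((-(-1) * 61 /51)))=51 /61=0.84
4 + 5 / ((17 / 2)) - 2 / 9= 668 / 153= 4.37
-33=-33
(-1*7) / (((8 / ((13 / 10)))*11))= -91 / 880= -0.10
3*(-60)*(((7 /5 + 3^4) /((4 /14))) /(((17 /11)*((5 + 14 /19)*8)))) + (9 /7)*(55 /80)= -151711065 /207536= -731.01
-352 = -352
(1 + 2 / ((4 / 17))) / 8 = 19 / 16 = 1.19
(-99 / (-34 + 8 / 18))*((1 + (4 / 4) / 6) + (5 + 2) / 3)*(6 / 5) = 18711 / 1510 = 12.39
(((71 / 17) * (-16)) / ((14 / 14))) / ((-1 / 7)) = 7952 / 17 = 467.76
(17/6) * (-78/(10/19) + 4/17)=-12577/30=-419.23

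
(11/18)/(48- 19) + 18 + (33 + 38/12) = 14143/261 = 54.19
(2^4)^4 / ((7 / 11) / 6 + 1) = 4325376 / 73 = 59251.73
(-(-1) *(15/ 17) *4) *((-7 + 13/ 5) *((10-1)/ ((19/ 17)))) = -2376/ 19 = -125.05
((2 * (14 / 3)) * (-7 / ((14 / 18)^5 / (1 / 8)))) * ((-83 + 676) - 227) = -3601989 / 343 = -10501.43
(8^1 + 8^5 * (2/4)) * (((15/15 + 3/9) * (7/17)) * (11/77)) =21856/17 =1285.65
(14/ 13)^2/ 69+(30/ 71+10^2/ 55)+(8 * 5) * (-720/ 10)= -26208294254/ 9107241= -2877.74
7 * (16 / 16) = 7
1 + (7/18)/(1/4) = 23/9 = 2.56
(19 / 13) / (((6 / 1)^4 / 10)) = 95 / 8424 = 0.01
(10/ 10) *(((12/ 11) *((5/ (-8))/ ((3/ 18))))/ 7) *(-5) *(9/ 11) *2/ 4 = 1.20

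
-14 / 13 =-1.08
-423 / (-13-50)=47 / 7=6.71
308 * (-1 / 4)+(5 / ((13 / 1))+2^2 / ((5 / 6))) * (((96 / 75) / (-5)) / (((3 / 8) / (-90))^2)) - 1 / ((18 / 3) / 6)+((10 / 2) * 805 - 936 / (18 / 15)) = -23817061 / 325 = -73283.26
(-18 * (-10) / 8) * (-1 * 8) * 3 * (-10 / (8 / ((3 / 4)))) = 2025 / 4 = 506.25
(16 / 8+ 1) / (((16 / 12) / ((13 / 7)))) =117 / 28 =4.18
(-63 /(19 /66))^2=17288964 /361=47891.87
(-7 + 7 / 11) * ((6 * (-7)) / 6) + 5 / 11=45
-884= -884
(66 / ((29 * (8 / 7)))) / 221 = 231 / 25636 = 0.01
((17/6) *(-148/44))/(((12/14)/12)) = -4403/33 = -133.42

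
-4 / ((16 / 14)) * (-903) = 6321 / 2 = 3160.50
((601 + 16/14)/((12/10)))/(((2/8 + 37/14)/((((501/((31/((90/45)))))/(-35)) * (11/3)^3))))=-1249196740/158193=-7896.66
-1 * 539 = -539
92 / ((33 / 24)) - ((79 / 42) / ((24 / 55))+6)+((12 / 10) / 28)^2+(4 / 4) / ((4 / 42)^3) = 2356082989 / 1940400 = 1214.23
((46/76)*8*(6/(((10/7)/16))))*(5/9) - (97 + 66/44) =82.27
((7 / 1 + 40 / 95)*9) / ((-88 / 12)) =-3807 / 418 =-9.11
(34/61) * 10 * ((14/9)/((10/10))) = 8.67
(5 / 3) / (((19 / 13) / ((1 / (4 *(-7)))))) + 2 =3127 / 1596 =1.96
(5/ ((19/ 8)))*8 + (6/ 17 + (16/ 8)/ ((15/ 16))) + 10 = 142096/ 4845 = 29.33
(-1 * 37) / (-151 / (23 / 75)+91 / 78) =5106 / 67789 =0.08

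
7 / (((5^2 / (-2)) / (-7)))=98 / 25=3.92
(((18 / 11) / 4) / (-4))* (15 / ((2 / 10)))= -675 / 88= -7.67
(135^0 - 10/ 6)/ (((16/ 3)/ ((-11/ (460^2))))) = 11/ 1692800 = 0.00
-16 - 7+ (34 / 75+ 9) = -1016 / 75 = -13.55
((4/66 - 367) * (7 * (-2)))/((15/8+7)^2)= 10849664/166353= 65.22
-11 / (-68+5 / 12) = 132 / 811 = 0.16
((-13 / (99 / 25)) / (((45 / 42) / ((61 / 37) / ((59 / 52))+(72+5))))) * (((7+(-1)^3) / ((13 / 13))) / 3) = -311698660 / 648351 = -480.76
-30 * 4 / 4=-30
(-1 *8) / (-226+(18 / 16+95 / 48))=0.04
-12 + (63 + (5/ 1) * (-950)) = -4699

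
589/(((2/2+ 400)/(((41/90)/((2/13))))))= 313937/72180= 4.35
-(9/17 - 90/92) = 351/782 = 0.45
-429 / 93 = -4.61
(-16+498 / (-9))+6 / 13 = -2764 / 39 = -70.87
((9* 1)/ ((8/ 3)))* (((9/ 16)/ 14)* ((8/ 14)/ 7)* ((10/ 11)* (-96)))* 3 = -10935/ 3773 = -2.90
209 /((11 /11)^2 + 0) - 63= 146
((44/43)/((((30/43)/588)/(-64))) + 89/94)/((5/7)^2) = -1271086803/11750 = -108177.60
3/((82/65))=195/82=2.38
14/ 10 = 7/ 5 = 1.40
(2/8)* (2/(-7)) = -0.07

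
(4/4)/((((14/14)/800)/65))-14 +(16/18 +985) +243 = 478934/9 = 53214.89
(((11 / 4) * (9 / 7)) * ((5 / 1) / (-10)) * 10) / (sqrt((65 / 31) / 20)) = -495 * sqrt(403) / 182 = -54.60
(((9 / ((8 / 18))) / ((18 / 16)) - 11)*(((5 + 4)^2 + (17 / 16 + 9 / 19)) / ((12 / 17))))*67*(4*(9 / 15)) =131612.20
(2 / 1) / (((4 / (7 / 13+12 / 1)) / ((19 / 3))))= 3097 / 78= 39.71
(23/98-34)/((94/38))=-13.65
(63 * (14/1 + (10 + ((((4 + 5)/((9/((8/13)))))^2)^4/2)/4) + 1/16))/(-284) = -19787662567071/3706680396224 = -5.34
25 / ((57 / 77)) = 1925 / 57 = 33.77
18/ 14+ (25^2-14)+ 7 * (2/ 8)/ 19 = 325785/ 532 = 612.38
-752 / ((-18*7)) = 376 / 63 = 5.97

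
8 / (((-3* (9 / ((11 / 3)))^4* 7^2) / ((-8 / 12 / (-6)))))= -117128 / 703096443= -0.00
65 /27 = 2.41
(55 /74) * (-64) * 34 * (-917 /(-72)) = -6859160 /333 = -20598.08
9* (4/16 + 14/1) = 513/4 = 128.25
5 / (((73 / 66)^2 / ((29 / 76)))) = 157905 / 101251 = 1.56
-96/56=-12/7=-1.71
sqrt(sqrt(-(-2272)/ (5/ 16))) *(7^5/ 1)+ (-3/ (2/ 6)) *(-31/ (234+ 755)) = 279/ 989+ 67228 *142^(1/ 4) *5^(3/ 4)/ 5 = 155196.02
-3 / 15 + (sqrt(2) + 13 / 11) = 54 / 55 + sqrt(2) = 2.40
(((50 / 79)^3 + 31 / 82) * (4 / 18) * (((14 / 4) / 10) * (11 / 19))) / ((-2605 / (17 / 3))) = -11141426527 / 180093883950900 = -0.00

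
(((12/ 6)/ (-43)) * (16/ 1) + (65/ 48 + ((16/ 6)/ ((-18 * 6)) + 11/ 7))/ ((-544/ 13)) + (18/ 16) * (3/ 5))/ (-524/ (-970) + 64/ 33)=-156813403813/ 2807284773888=-0.06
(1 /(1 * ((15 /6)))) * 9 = 18 /5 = 3.60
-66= -66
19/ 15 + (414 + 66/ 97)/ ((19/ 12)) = 7275337/ 27645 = 263.17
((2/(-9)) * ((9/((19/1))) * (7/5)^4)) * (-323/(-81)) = -1.61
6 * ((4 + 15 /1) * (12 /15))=456 /5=91.20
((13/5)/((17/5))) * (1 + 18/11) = 377/187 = 2.02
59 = 59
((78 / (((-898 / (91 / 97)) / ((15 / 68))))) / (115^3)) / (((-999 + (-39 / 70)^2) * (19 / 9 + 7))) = 521703 / 401650629012041914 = 0.00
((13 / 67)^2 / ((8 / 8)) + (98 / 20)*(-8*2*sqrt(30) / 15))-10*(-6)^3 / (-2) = -4847951 / 4489-392*sqrt(30) / 75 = -1108.59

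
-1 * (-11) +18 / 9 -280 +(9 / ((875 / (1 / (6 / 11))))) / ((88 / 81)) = -3737757 / 14000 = -266.98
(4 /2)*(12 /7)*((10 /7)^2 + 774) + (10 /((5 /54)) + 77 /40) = 2770.64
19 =19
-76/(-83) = 76/83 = 0.92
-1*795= -795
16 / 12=4 / 3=1.33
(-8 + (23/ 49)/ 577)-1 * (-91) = 2346682/ 28273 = 83.00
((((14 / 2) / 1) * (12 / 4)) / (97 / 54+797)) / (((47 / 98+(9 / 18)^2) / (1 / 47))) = 222264 / 289910335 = 0.00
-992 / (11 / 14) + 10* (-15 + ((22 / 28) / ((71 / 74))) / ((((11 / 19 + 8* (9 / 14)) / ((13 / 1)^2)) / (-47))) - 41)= -7839767578 / 594341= -13190.69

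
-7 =-7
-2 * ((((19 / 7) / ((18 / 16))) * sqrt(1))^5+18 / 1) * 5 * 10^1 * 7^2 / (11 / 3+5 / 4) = -39600267922400 / 398324871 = -99417.01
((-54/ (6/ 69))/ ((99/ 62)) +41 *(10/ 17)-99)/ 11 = -86729/ 2057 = -42.16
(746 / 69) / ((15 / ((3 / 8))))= 373 / 1380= 0.27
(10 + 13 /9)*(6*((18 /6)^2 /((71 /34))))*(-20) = -420240 /71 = -5918.87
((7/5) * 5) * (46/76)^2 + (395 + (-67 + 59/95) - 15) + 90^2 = 60764859/7220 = 8416.19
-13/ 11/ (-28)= 13/ 308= 0.04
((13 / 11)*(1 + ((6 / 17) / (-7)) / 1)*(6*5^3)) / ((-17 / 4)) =-4407000 / 22253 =-198.04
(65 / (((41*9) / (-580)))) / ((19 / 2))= -75400 / 7011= -10.75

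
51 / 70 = 0.73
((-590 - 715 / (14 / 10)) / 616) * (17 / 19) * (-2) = 130985 / 40964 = 3.20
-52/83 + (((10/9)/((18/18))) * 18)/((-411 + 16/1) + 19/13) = -71903/106157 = -0.68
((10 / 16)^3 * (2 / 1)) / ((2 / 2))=125 / 256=0.49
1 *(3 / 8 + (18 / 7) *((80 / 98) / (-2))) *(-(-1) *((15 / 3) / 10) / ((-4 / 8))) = 1851 / 2744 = 0.67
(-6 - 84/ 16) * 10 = -225/ 2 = -112.50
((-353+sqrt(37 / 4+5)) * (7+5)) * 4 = -16944+24 * sqrt(57) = -16762.80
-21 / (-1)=21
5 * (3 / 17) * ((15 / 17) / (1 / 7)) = 1575 / 289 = 5.45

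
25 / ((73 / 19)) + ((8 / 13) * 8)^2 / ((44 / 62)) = 5517649 / 135707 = 40.66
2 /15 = 0.13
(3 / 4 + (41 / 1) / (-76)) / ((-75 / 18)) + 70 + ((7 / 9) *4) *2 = 325634 / 4275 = 76.17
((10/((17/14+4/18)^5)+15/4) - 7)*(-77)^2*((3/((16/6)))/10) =-66974266683199953/62164558368320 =-1077.37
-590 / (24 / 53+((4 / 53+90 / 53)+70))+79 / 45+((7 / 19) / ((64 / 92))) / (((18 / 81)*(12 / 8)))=-21053231 / 4363920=-4.82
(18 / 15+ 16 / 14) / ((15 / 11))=902 / 525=1.72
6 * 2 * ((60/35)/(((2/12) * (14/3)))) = 1296/49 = 26.45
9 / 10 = 0.90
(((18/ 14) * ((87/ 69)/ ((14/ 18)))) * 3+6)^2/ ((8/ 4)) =190688481/ 2540258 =75.07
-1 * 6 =-6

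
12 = 12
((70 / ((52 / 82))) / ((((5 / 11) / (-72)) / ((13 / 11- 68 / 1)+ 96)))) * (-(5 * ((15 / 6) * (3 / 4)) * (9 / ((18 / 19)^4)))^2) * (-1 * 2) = -325967648391293125 / 29113344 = -11196503170.21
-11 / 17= -0.65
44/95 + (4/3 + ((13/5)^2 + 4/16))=50197/5700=8.81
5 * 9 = 45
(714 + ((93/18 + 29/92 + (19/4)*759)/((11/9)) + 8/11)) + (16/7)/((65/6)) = 3669.17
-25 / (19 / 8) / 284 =-50 / 1349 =-0.04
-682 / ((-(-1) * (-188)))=341 / 94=3.63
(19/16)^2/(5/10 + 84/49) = 2527/3968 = 0.64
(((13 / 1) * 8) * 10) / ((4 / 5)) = 1300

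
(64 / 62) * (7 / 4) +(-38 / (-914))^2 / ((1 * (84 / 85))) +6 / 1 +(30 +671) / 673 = 3239083684807 / 366006201708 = 8.85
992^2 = 984064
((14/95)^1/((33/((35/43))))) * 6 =196/8987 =0.02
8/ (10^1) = 4/ 5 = 0.80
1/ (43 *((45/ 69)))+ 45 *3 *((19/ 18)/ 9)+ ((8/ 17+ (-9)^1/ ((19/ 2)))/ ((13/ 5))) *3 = 82977829/ 5416710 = 15.32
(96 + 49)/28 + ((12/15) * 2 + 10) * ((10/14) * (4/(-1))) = -783/28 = -27.96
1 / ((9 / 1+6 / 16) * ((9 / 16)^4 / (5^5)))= 65536000 / 19683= 3329.57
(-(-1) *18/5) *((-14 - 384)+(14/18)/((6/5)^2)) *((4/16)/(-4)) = 128777/1440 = 89.43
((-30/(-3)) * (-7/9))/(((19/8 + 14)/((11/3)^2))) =-67760/10611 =-6.39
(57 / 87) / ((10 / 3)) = 0.20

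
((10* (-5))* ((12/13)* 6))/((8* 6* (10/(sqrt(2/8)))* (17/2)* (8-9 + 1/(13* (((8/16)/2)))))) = 5/102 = 0.05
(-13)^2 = 169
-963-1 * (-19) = -944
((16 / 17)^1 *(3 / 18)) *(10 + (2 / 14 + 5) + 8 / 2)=1072 / 357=3.00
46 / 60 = 23 / 30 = 0.77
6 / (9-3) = 1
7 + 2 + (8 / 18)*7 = 109 / 9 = 12.11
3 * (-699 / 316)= -2097 / 316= -6.64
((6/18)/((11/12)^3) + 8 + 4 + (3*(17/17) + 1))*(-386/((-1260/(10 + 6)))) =33770368/419265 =80.55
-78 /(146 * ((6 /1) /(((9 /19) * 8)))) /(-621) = 52 /95703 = 0.00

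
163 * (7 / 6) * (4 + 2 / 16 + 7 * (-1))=-26243 / 48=-546.73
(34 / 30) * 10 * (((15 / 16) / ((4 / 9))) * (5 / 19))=3825 / 608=6.29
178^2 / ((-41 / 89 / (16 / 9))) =-45118016 / 369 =-122271.05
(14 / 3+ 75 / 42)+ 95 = 4261 / 42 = 101.45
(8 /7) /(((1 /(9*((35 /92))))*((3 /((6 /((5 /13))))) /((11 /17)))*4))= 1287 /391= 3.29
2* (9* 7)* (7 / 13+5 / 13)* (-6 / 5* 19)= -172368 / 65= -2651.82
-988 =-988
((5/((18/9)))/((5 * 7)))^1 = 1/14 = 0.07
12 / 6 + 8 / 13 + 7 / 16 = 635 / 208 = 3.05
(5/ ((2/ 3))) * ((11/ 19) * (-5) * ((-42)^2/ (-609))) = 34650/ 551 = 62.89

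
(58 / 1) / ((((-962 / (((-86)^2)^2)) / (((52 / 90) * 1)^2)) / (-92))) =7588972408576 / 74925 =101287586.37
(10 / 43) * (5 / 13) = 50 / 559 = 0.09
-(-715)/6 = 715/6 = 119.17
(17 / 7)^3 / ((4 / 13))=63869 / 1372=46.55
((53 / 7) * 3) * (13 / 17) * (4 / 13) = 636 / 119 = 5.34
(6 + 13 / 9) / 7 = 67 / 63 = 1.06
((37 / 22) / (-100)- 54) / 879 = -118837 / 1933800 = -0.06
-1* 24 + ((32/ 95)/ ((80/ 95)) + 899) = 4377/ 5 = 875.40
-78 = -78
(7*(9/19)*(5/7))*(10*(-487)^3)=-51975586350/19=-2735557176.32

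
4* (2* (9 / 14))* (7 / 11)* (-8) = -288 / 11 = -26.18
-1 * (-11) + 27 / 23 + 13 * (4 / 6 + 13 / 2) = 14537 / 138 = 105.34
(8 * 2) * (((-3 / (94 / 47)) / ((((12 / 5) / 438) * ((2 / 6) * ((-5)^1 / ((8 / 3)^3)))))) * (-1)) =-149504 / 3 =-49834.67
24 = 24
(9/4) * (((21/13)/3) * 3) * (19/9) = 399/52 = 7.67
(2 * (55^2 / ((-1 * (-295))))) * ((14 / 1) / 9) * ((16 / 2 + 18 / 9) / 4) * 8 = 338800 / 531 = 638.04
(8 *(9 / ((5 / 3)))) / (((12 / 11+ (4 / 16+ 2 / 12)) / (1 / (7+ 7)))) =14256 / 6965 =2.05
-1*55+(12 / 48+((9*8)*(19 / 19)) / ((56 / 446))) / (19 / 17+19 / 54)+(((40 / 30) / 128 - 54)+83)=364.40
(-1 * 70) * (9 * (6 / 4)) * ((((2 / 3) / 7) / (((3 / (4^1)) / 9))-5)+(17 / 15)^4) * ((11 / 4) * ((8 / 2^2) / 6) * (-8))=-17209016 / 1125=-15296.90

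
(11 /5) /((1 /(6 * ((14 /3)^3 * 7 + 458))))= 694628 /45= 15436.18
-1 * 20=-20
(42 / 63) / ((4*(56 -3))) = 1 / 318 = 0.00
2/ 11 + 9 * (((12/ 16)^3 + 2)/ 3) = 5243/ 704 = 7.45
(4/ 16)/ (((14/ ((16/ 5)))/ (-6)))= -12/ 35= -0.34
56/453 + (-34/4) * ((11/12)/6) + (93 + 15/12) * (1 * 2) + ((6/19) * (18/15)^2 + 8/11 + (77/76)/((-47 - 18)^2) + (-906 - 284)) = -19229156975297/19200495600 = -1001.49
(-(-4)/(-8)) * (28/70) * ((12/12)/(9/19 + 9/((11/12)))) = -209/10755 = -0.02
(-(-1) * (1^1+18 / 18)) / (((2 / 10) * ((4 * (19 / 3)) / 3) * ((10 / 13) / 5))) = 585 / 76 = 7.70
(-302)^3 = -27543608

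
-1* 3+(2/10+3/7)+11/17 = -1026/595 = -1.72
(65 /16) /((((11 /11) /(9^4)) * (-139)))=-426465 /2224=-191.76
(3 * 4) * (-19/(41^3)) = -228/68921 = -0.00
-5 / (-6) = 5 / 6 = 0.83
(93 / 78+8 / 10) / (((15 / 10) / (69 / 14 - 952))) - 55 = -1312.91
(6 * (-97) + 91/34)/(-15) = 19697/510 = 38.62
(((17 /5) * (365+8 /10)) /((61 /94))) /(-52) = -1461371 /39650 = -36.86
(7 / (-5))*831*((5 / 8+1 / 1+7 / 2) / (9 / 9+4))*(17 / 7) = -579207 / 200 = -2896.04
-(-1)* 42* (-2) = -84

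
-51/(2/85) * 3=-13005/2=-6502.50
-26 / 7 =-3.71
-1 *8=-8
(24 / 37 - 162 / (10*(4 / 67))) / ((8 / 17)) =-3405423 / 5920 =-575.24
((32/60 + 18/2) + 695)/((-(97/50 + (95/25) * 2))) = -105680/1431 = -73.85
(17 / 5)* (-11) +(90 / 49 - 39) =-18268 / 245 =-74.56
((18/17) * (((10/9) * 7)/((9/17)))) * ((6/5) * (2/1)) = 37.33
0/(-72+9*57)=0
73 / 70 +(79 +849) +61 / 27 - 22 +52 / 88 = 9458338 / 10395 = 909.89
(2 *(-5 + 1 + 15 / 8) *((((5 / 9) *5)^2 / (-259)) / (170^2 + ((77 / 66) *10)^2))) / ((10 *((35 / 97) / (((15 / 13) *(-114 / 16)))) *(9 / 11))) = -1723205 / 141907252032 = -0.00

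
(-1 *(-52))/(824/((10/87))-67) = 260/35509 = 0.01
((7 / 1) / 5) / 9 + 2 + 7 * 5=37.16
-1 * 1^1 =-1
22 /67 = 0.33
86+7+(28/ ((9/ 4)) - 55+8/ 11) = 5066/ 99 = 51.17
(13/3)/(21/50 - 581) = -50/6699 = -0.01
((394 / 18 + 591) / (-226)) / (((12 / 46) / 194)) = -6153098 / 3051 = -2016.75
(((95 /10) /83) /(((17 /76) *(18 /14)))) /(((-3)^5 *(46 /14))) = -35378 /70974711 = -0.00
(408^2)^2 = 27710263296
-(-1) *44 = 44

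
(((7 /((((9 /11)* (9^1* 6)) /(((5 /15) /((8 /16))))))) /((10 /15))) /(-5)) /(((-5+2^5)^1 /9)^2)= -77 /21870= -0.00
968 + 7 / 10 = 9687 / 10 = 968.70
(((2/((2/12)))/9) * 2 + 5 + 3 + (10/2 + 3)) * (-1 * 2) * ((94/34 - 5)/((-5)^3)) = -0.67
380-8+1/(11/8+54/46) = 174652/469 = 372.39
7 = 7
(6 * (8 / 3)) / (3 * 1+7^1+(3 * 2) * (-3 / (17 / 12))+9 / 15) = -1360 / 179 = -7.60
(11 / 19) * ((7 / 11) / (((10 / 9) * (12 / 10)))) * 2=21 / 38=0.55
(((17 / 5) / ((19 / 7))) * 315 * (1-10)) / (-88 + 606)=-9639 / 1406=-6.86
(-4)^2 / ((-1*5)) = -16 / 5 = -3.20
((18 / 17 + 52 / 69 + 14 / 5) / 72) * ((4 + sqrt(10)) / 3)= 6763 * sqrt(10) / 316710 + 13526 / 158355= 0.15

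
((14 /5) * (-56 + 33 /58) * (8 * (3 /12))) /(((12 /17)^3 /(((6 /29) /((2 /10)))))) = -110567065 /121104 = -912.99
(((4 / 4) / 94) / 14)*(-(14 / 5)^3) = -98 / 5875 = -0.02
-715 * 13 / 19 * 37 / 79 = -343915 / 1501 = -229.12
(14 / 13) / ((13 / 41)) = 574 / 169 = 3.40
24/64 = 3/8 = 0.38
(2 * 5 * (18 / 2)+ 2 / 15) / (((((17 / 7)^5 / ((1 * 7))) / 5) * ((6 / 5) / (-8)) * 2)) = -1590614480 / 12778713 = -124.47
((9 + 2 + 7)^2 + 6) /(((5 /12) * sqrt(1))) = 792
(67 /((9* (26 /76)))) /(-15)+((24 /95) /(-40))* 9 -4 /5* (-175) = 23090153 /166725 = 138.49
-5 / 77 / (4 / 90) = -225 / 154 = -1.46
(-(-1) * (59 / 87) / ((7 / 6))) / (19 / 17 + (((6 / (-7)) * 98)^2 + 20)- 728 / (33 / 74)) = 66198 / 620051117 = 0.00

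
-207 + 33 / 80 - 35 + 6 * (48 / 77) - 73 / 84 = -630211 / 2640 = -238.72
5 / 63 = 0.08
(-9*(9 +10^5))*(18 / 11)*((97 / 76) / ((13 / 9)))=-543995109 / 418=-1301423.71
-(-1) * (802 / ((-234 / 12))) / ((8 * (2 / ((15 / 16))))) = -2.41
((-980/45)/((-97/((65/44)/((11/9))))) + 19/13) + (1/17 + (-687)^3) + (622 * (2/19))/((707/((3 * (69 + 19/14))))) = -79084362046374993664/243904848187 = -324242681.66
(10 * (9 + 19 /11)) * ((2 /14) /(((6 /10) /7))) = 5900 /33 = 178.79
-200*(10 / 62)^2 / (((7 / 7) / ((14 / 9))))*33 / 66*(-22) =770000 / 8649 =89.03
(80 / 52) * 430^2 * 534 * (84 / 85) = 33175497600 / 221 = 150115373.76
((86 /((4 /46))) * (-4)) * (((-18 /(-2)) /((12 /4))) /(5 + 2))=-11868 /7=-1695.43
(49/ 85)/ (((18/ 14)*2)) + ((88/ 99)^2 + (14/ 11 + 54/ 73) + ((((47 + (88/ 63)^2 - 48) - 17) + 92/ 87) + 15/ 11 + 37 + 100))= 1986036209401/ 15712437510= 126.40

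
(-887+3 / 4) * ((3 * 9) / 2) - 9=-95787 / 8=-11973.38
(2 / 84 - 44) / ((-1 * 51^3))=1847 / 5571342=0.00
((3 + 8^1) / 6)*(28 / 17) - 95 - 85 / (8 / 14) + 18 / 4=-48191 / 204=-236.23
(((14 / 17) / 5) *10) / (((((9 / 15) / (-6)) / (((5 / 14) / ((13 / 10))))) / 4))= -4000 / 221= -18.10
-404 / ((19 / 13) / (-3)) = 15756 / 19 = 829.26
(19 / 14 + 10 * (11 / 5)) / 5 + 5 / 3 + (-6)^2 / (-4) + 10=7.34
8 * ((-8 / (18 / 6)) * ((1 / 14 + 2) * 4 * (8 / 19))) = -74.43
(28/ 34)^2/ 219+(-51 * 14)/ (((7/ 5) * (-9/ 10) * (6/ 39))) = 233122046/ 63291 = 3683.34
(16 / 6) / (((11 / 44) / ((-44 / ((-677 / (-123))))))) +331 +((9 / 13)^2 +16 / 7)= 199017164 / 800891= 248.49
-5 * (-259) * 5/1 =6475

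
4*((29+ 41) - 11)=236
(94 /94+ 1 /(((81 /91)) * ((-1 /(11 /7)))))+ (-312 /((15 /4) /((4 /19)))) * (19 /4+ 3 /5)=-3634922 /38475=-94.47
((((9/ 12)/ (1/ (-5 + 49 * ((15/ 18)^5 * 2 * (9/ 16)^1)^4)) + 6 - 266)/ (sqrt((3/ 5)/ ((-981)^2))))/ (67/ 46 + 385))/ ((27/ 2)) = -63.65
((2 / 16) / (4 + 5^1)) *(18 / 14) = 1 / 56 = 0.02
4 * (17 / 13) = 68 / 13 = 5.23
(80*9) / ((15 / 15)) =720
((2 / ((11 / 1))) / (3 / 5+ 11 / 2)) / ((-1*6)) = -10 / 2013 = -0.00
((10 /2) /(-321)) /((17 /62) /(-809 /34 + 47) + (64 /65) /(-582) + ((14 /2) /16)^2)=-65797971200 /851309708393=-0.08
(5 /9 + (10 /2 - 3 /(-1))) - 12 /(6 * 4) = 145 /18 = 8.06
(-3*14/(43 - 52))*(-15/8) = -35/4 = -8.75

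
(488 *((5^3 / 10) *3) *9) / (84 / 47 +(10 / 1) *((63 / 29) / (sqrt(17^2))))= 636043950 / 11837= 53733.54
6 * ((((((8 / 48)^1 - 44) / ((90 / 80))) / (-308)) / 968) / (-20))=-263 / 6708240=-0.00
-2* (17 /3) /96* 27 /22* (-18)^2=-4131 /88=-46.94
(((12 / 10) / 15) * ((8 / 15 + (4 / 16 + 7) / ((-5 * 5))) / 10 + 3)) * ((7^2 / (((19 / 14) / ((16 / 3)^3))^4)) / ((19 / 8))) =9614549089003041386921984 / 12336567456178125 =779353667.31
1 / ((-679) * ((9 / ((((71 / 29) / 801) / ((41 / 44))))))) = -3124 / 5820049179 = -0.00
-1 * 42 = -42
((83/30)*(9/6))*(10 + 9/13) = 11537/260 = 44.37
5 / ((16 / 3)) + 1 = 31 / 16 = 1.94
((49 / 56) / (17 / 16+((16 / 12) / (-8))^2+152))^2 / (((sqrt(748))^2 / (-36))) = -142884 / 90878638675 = -0.00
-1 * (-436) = 436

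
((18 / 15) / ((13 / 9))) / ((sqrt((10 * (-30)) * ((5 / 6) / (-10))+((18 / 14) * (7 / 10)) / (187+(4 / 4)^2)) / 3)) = 324 * sqrt(22094230) / 3055585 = 0.50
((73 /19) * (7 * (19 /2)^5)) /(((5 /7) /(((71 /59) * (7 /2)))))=231680633849 /18880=12271220.01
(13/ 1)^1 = 13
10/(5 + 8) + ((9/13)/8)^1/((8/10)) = 365/416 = 0.88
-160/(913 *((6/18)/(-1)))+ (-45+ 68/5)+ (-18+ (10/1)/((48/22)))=-2426257/54780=-44.29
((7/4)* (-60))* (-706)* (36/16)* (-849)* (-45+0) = 12744614925/2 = 6372307462.50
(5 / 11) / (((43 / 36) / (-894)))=-160920 / 473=-340.21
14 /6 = 7 /3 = 2.33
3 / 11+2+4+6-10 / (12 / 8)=185 / 33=5.61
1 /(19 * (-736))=-1 /13984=-0.00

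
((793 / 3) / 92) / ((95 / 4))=793 / 6555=0.12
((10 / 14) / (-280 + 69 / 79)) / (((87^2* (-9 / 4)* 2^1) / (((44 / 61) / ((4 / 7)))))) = 8690 / 91630306431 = 0.00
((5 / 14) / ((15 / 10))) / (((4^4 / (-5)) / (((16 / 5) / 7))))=-5 / 2352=-0.00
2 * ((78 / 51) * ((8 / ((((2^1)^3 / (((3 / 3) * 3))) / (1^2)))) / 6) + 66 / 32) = 769 / 136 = 5.65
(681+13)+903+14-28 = 1583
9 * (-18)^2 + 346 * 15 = 8106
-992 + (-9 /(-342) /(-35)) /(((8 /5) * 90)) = -189987841 /191520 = -992.00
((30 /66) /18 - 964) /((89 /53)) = -10115951 /17622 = -574.05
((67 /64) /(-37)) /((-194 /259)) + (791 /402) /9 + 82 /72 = 31339013 /22460544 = 1.40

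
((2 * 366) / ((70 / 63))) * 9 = 29646 / 5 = 5929.20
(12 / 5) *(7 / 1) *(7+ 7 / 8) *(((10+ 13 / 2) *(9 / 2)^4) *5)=286446699 / 64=4475729.67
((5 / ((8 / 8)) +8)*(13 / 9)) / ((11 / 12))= 676 / 33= 20.48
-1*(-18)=18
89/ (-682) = -89/ 682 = -0.13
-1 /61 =-0.02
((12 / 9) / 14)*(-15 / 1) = -10 / 7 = -1.43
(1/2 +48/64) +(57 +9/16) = 58.81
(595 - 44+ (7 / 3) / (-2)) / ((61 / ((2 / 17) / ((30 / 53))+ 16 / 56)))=2906419 / 653310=4.45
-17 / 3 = -5.67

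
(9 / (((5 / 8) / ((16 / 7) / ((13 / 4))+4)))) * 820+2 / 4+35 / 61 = 616578449 / 11102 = 55537.60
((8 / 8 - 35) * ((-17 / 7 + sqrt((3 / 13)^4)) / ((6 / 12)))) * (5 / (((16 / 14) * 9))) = 119425 / 1521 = 78.52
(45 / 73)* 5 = 225 / 73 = 3.08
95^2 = 9025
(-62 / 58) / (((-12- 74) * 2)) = 31 / 4988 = 0.01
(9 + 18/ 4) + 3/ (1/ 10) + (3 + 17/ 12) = 47.92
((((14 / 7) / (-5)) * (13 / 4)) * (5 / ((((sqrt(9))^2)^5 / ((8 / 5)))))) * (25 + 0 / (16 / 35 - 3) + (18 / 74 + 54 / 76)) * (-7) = 6641362 / 207557235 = 0.03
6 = 6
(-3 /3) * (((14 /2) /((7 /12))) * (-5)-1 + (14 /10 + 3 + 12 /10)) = 277 /5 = 55.40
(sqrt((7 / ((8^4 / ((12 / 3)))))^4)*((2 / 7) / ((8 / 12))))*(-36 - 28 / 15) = -497 / 655360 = -0.00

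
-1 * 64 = -64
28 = 28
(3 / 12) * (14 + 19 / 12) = 187 / 48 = 3.90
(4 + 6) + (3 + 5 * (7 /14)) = 31 /2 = 15.50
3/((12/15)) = 15/4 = 3.75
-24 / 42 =-4 / 7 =-0.57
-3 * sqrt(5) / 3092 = -0.00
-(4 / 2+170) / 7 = -172 / 7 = -24.57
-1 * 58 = -58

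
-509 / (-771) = 509 / 771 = 0.66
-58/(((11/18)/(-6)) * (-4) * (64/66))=-2349/16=-146.81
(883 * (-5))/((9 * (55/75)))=-22075/33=-668.94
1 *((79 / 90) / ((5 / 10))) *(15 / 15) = 79 / 45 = 1.76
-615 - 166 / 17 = -10621 / 17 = -624.76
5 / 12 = 0.42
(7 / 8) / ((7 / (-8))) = -1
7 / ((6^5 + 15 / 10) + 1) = 14 / 15557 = 0.00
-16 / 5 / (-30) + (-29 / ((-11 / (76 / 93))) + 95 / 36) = 1503811 / 306900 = 4.90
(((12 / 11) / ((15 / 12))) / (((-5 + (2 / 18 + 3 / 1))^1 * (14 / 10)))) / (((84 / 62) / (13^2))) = -377208 / 9163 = -41.17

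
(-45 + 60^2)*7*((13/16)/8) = 323505/128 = 2527.38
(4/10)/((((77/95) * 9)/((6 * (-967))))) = -73492/231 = -318.15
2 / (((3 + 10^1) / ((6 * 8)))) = 96 / 13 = 7.38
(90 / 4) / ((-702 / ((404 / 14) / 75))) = -101 / 8190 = -0.01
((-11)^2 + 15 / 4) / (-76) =-499 / 304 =-1.64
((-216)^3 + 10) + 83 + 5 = -10077598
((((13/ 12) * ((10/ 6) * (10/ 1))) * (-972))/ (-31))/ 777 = 5850/ 8029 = 0.73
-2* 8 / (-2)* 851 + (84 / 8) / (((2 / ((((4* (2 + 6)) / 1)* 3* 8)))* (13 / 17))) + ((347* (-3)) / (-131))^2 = 2709188581 / 223093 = 12143.76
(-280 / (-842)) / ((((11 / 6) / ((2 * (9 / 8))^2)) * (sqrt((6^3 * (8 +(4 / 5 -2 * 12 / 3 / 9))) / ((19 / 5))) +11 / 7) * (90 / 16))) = -100548 / 175286297 +148176 * sqrt(10146) / 1928149267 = 0.01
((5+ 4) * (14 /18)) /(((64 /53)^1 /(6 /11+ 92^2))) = 17271905 /352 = 49067.91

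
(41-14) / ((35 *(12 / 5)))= 9 / 28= 0.32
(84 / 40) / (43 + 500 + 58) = 0.00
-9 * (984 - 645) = -3051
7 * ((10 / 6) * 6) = 70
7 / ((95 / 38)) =14 / 5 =2.80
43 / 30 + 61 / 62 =1124 / 465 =2.42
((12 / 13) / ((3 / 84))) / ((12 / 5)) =140 / 13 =10.77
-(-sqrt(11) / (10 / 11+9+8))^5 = 19487171 * sqrt(11) / 296709280757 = 0.00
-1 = -1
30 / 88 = 15 / 44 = 0.34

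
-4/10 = -2/5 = -0.40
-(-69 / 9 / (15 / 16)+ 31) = -1027 / 45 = -22.82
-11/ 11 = -1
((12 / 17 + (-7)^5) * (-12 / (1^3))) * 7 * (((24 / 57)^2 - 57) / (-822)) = 82049907674 / 840769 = 97589.12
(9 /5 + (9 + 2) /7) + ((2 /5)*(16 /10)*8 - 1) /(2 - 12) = 5179 /1750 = 2.96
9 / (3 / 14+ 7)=126 / 101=1.25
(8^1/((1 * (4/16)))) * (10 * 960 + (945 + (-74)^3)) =-12629728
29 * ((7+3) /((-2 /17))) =-2465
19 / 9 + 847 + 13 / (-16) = 122155 / 144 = 848.30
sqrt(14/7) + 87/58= sqrt(2) + 3/2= 2.91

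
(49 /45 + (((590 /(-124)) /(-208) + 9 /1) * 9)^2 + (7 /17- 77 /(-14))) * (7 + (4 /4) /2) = 839860623184253 /16963295232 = 49510.46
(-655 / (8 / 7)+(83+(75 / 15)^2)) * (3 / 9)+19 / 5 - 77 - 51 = -33509 / 120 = -279.24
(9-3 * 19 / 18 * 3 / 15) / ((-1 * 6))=-251 / 180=-1.39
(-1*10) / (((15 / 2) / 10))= -40 / 3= -13.33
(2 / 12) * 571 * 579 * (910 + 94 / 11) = 556745556 / 11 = 50613232.36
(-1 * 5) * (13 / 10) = -13 / 2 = -6.50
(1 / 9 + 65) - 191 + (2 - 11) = -1214 / 9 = -134.89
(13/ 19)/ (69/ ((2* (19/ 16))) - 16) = 13/ 248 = 0.05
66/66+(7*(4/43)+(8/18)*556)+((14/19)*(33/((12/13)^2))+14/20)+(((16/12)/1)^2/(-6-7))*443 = 217.42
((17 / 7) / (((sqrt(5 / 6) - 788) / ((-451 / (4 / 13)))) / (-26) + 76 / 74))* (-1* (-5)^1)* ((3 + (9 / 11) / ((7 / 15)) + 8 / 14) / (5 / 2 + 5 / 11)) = 367808302350060 / 16914031586627 - 11188867118* sqrt(30) / 118398221106389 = 21.75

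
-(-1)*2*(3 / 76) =3 / 38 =0.08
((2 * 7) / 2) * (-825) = -5775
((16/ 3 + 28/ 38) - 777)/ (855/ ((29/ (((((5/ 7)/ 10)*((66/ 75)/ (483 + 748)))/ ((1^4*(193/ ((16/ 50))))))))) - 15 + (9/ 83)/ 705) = 1033444280800050875/ 20107540515241764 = 51.40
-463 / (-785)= 463 / 785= 0.59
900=900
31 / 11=2.82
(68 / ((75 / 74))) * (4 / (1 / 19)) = 382432 / 75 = 5099.09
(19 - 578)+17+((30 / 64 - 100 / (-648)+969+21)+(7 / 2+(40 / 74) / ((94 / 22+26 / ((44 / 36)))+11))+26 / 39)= 2909526289 / 6425568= 452.80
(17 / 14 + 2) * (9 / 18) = 45 / 28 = 1.61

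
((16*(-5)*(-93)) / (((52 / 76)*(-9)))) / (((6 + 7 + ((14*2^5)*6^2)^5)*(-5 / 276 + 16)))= -4335040 / 62572424637892426910621683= -0.00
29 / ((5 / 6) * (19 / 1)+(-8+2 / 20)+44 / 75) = 725 / 213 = 3.40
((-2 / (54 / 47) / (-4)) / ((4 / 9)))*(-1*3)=-47 / 16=-2.94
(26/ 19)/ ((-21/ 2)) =-52/ 399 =-0.13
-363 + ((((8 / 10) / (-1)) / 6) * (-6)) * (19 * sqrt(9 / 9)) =-1739 / 5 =-347.80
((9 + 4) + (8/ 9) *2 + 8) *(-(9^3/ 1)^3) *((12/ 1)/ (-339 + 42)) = 3922034580/ 11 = 356548598.18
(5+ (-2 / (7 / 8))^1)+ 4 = 47 / 7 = 6.71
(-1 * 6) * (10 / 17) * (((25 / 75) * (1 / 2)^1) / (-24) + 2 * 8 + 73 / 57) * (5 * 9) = -3544575 / 1292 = -2743.48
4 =4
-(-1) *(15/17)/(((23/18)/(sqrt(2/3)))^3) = 19440 *sqrt(6)/206839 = 0.23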